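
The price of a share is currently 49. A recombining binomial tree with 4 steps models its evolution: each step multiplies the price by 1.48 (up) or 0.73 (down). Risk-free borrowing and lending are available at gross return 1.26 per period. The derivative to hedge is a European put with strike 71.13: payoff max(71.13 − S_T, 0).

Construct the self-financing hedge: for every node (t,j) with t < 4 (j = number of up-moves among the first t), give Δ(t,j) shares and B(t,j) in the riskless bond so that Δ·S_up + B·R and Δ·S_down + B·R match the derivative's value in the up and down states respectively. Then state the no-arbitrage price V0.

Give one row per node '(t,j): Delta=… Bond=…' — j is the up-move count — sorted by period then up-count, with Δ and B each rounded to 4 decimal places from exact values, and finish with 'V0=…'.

(0,0): Delta=-0.1601 Bond=10.6543
(1,0): Delta=-0.4744 Bond=24.6656
(1,1): Delta=-0.0958 Bond=8.7583
(2,0): Delta=-1.0000 Bond=44.8035
(2,1): Delta=-0.3668 Bond=25.3815
(2,2): Delta=-0.0403 Bond=5.0804
(3,0): Delta=-1.0000 Bond=56.4524
(3,1): Delta=-1.0000 Bond=56.4524
(3,2): Delta=-0.2371 Bond=21.8226
(3,3): Delta=0.0000 Bond=0.0000
V0=2.8082

No-arbitrage ⇒ martingale measure with p* = (R−d)/(u−d) = 0.7067.
Payoff layer (t=4): V(4,0)=57.2149, V(4,1)=42.9185, V(4,2)=13.9341, V(4,3)=0.0000, V(4,4)=0.0000
Node (3,0) S=19.0618: V=(p*·42.9185+(1−p*)·57.2149)/1.26=37.3905; Δ=(42.9185−57.2149)/(28.2115−13.9151)=-1.0000; B=V−Δ·S=56.4524
Node (3,1) S=38.6459: V=(p*·13.9341+(1−p*)·42.9185)/1.26=17.8065; Δ=(13.9341−42.9185)/(57.1959−28.2115)=-1.0000; B=V−Δ·S=56.4524
Node (3,2) S=78.3506: V=(p*·0.0000+(1−p*)·13.9341)/1.26=3.2439; Δ=(0.0000−13.9341)/(115.9589−57.1959)=-0.2371; B=V−Δ·S=21.8226
Node (3,3) S=158.8478: V=(p*·0.0000+(1−p*)·0.0000)/1.26=0.0000; Δ=(0.0000−0.0000)/(235.0948−115.9589)=0.0000; B=V−Δ·S=0.0000
Node (2,0) S=26.1121: V=(p*·17.8065+(1−p*)·37.3905)/1.26=18.6914; Δ=(17.8065−37.3905)/(38.6459−19.0618)=-1.0000; B=V−Δ·S=44.8035
Node (2,1) S=52.9396: V=(p*·3.2439+(1−p*)·17.8065)/1.26=5.9648; Δ=(3.2439−17.8065)/(78.3506−38.6459)=-0.3668; B=V−Δ·S=25.3815
Node (2,2) S=107.3296: V=(p*·0.0000+(1−p*)·3.2439)/1.26=0.7552; Δ=(0.0000−3.2439)/(158.8478−78.3506)=-0.0403; B=V−Δ·S=5.0804
Node (1,0) S=35.7700: V=(p*·5.9648+(1−p*)·18.6914)/1.26=7.6967; Δ=(5.9648−18.6914)/(52.9396−26.1121)=-0.4744; B=V−Δ·S=24.6656
Node (1,1) S=72.5200: V=(p*·0.7552+(1−p*)·5.9648)/1.26=1.8122; Δ=(0.7552−5.9648)/(107.3296−52.9396)=-0.0958; B=V−Δ·S=8.7583
Node (0,0) S=49.0000: V=(p*·1.8122+(1−p*)·7.6967)/1.26=2.8082; Δ=(1.8122−7.6967)/(72.5200−35.7700)=-0.1601; B=V−Δ·S=10.6543
Self-financing check: at every node Δ·S+B equals the discounted successor values.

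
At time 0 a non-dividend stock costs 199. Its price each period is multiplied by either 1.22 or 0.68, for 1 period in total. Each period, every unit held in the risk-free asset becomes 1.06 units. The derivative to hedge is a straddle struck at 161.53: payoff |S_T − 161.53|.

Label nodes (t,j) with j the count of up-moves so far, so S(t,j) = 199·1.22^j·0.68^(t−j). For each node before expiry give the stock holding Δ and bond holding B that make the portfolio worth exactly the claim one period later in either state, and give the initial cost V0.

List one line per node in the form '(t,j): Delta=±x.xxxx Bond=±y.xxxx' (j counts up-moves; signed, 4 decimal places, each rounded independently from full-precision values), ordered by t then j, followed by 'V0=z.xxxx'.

(0,0): Delta=0.5122 Bond=-40.6600
V0=61.2659

Under the risk-neutral measure, an up-move has probability p* = (R−d)/(u−d) = 0.7037 and values discount at R = 1.06.
Terminal values V(1,·): V(1,0)=26.2100, V(1,1)=81.2500
(0,0): S=199.0000. Δ = (V_up−V_dn)/(S_up−S_dn) = (81.2500−26.2100)/(242.7800−135.3200) = 0.5122. V = [p*·81.2500 + (1−p*)·26.2100]/1.06 = 61.2659. B = V − Δ·S = -40.6600.
Self-financing check: at every node Δ·S+B equals the discounted successor values.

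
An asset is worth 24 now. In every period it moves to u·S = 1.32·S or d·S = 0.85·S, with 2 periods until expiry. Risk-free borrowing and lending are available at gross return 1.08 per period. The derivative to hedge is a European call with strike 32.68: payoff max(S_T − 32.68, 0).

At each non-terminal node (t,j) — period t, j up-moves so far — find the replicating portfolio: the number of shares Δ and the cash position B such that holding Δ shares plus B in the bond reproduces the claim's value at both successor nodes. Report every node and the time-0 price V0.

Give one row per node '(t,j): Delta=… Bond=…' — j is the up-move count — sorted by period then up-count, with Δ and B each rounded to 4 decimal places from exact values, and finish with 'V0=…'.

No-arbitrage ⇒ martingale measure with p* = (R−d)/(u−d) = 0.4894.
Terminal payoffs: V(2,0)=0.0000, V(2,1)=0.0000, V(2,2)=9.1376
(1,0): S=20.4000. Δ = (V_up−V_dn)/(S_up−S_dn) = (0.0000−0.0000)/(26.9280−17.3400) = 0.0000. V = [p*·0.0000 + (1−p*)·0.0000]/1.08 = 0.0000. B = V − Δ·S = 0.0000.
(1,1): S=31.6800. Δ = (V_up−V_dn)/(S_up−S_dn) = (9.1376−0.0000)/(41.8176−26.9280) = 0.6137. V = [p*·9.1376 + (1−p*)·0.0000]/1.08 = 4.1404. B = V − Δ·S = -15.3013.
(0,0): S=24.0000. Δ = (V_up−V_dn)/(S_up−S_dn) = (4.1404−0.0000)/(31.6800−20.4000) = 0.3671. V = [p*·4.1404 + (1−p*)·0.0000]/1.08 = 1.8761. B = V − Δ·S = -6.9332.
Check: Δ(0,0)·S0 + B(0,0) = 1.8761 = V0.

(0,0): Delta=0.3671 Bond=-6.9332
(1,0): Delta=0.0000 Bond=0.0000
(1,1): Delta=0.6137 Bond=-15.3013
V0=1.8761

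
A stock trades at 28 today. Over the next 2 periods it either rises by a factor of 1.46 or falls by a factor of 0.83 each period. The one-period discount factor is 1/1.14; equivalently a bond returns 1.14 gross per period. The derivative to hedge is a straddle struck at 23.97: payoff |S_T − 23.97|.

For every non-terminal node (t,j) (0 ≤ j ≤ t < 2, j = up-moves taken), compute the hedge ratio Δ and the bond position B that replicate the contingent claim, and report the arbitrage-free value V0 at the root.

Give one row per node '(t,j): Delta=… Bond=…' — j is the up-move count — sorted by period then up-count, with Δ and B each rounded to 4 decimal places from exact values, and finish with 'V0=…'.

The replicating-portfolio and risk-neutral prices coincide; use p* = (1.14−0.83)/(1.46−0.83) = 0.4921 for the latter.
Terminal values V(2,·): V(2,0)=4.6808, V(2,1)=9.9604, V(2,2)=35.7148
(1,0): S=23.2400. Δ = (V_up−V_dn)/(S_up−S_dn) = (9.9604−4.6808)/(33.9304−19.2892) = 0.3606. V = [p*·9.9604 + (1−p*)·4.6808]/1.14 = 6.3848. B = V − Δ·S = -1.9955.
(1,1): S=40.8800. Δ = (V_up−V_dn)/(S_up−S_dn) = (35.7148−9.9604)/(59.6848−33.9304) = 1.0000. V = [p*·35.7148 + (1−p*)·9.9604]/1.14 = 19.8537. B = V − Δ·S = -21.0263.
(0,0): S=28.0000. Δ = (V_up−V_dn)/(S_up−S_dn) = (19.8537−6.3848)/(40.8800−23.2400) = 0.7635. V = [p*·19.8537 + (1−p*)·6.3848]/1.14 = 11.4143. B = V − Δ·S = -9.9648.
Root portfolio cost Δ·28+B reproduces V0=11.4143.

(0,0): Delta=0.7635 Bond=-9.9648
(1,0): Delta=0.3606 Bond=-1.9955
(1,1): Delta=1.0000 Bond=-21.0263
V0=11.4143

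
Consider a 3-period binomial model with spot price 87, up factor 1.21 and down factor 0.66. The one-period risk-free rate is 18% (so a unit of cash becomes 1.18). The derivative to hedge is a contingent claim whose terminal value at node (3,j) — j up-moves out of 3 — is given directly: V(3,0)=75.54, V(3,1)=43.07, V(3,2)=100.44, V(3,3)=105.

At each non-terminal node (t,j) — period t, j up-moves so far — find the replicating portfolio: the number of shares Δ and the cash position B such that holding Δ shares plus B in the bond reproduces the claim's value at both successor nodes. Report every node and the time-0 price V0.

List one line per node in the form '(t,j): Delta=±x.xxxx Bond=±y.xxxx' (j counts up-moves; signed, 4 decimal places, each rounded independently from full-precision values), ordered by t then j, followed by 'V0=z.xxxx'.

No-arbitrage ⇒ martingale measure with p* = (R−d)/(u−d) = 0.9455.
Terminal payoffs: V(3,0)=75.5400, V(3,1)=43.0700, V(3,2)=100.4400, V(3,3)=105.0000
Node (2,0) S=37.8972: V=(p*·43.0700+(1−p*)·75.5400)/1.18=38.0009; Δ=(43.0700−75.5400)/(45.8556−25.0122)=-1.5578; B=V−Δ·S=97.0373
Node (2,1) S=69.4782: V=(p*·100.4400+(1−p*)·43.0700)/1.18=82.4667; Δ=(100.4400−43.0700)/(84.0686−45.8556)=1.5013; B=V−Δ·S=-21.8424
Node (2,2) S=127.3767: V=(p*·105.0000+(1−p*)·100.4400)/1.18=88.7723; Δ=(105.0000−100.4400)/(154.1258−84.0686)=0.0651; B=V−Δ·S=80.4814
Node (1,0) S=57.4200: V=(p*·82.4667+(1−p*)·38.0009)/1.18=67.8316; Δ=(82.4667−38.0009)/(69.4782−37.8972)=1.4080; B=V−Δ·S=-13.0153
Node (1,1) S=105.2700: V=(p*·88.7723+(1−p*)·82.4667)/1.18=74.9393; Δ=(88.7723−82.4667)/(127.3767−69.4782)=0.1089; B=V−Δ·S=63.4746
Node (0,0) S=87.0000: V=(p*·74.9393+(1−p*)·67.8316)/1.18=63.1793; Δ=(74.9393−67.8316)/(105.2700−57.4200)=0.1485; B=V−Δ·S=50.2563
Self-financing check: at every node Δ·S+B equals the discounted successor values.

(0,0): Delta=0.1485 Bond=50.2563
(1,0): Delta=1.4080 Bond=-13.0153
(1,1): Delta=0.1089 Bond=63.4746
(2,0): Delta=-1.5578 Bond=97.0373
(2,1): Delta=1.5013 Bond=-21.8424
(2,2): Delta=0.0651 Bond=80.4814
V0=63.1793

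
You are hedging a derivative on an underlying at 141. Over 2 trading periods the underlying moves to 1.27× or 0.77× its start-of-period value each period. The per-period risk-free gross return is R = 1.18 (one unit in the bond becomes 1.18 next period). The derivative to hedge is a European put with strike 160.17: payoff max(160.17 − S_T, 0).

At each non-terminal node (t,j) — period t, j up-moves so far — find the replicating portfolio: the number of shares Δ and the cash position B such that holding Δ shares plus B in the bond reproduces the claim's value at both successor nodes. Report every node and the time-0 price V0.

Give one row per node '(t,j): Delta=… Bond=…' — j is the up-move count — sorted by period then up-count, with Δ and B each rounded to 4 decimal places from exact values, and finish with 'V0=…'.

The replicating-portfolio and risk-neutral prices coincide; use p* = (1.18−0.77)/(1.27−0.77) = 0.8200 for the latter.
Payoff layer (t=2): V(2,0)=76.5711, V(2,1)=22.2861, V(2,2)=0.0000
(1,0): S=108.5700. Δ = (V_up−V_dn)/(S_up−S_dn) = (22.2861−76.5711)/(137.8839−83.5989) = -1.0000. V = [p*·22.2861 + (1−p*)·76.5711]/1.18 = 27.1673. B = V − Δ·S = 135.7373.
(1,1): S=179.0700. Δ = (V_up−V_dn)/(S_up−S_dn) = (0.0000−22.2861)/(227.4189−137.8839) = -0.2489. V = [p*·0.0000 + (1−p*)·22.2861]/1.18 = 3.3996. B = V − Δ·S = 47.9718.
(0,0): S=141.0000. Δ = (V_up−V_dn)/(S_up−S_dn) = (3.3996−27.1673)/(179.0700−108.5700) = -0.3371. V = [p*·3.3996 + (1−p*)·27.1673]/1.18 = 6.5066. B = V − Δ·S = 54.0420.
Check: Δ(0,0)·S0 + B(0,0) = 6.5066 = V0.

(0,0): Delta=-0.3371 Bond=54.0420
(1,0): Delta=-1.0000 Bond=135.7373
(1,1): Delta=-0.2489 Bond=47.9718
V0=6.5066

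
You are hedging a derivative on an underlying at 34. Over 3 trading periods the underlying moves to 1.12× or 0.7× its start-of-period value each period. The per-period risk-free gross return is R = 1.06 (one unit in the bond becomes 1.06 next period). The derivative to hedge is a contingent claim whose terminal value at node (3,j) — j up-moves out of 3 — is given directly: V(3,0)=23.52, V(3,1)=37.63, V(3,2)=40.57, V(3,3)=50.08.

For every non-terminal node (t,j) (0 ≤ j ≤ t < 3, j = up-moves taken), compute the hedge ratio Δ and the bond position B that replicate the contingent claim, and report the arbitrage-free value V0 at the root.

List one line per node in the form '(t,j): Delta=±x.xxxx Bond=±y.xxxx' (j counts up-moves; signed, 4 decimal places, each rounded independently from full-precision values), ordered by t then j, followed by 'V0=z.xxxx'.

(0,0): Delta=0.4983 Bond=21.9789
(1,0): Delta=0.4281 Bond=24.9686
(1,1): Delta=0.5056 Bond=23.0191
(2,0): Delta=2.0165 Bond=0.0031
(2,1): Delta=0.2626 Bond=30.8774
(2,2): Delta=0.5309 Bond=23.3208
V0=38.9204

Risk-neutral probability p* = (R−d)/(u−d) = (1.06−0.7)/(1.12−0.7) = 0.8571.
Payoff layer (t=3): V(3,0)=23.5200, V(3,1)=37.6300, V(3,2)=40.5700, V(3,3)=50.0800
Node (2,0) S=16.6600: V=(p*·37.6300+(1−p*)·23.5200)/1.06=33.5984; Δ=(37.6300−23.5200)/(18.6592−11.6620)=2.0165; B=V−Δ·S=0.0031
Node (2,1) S=26.6560: V=(p*·40.5700+(1−p*)·37.6300)/1.06=37.8774; Δ=(40.5700−37.6300)/(29.8547−18.6592)=0.2626; B=V−Δ·S=30.8774
Node (2,2) S=42.6496: V=(p*·50.0800+(1−p*)·40.5700)/1.06=45.9636; Δ=(50.0800−40.5700)/(47.7676−29.8547)=0.5309; B=V−Δ·S=23.3208
Node (1,0) S=23.8000: V=(p*·37.8774+(1−p*)·33.5984)/1.06=35.1567; Δ=(37.8774−33.5984)/(26.6560−16.6600)=0.4281; B=V−Δ·S=24.9686
Node (1,1) S=38.0800: V=(p*·45.9636+(1−p*)·37.8774)/1.06=42.2721; Δ=(45.9636−37.8774)/(42.6496−26.6560)=0.5056; B=V−Δ·S=23.0191
Node (0,0) S=34.0000: V=(p*·42.2721+(1−p*)·35.1567)/1.06=38.9204; Δ=(42.2721−35.1567)/(38.0800−23.8000)=0.4983; B=V−Δ·S=21.9789
Root portfolio cost Δ·34+B reproduces V0=38.9204.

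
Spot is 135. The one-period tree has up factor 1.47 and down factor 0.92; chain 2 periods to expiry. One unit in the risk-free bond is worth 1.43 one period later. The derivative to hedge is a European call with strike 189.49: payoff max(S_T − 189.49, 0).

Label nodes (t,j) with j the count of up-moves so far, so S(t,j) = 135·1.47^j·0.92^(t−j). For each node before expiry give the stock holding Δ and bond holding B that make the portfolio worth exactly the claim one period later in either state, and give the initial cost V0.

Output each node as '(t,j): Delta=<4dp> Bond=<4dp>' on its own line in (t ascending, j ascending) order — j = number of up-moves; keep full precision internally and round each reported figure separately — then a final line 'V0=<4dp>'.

The replicating-portfolio and risk-neutral prices coincide; use p* = (1.43−0.92)/(1.47−0.92) = 0.9273 for the latter.
Terminal values V(2,·): V(2,0)=0.0000, V(2,1)=0.0000, V(2,2)=102.2315
(1,0): S=124.2000. Δ = (V_up−V_dn)/(S_up−S_dn) = (0.0000−0.0000)/(182.5740−114.2640) = 0.0000. V = [p*·0.0000 + (1−p*)·0.0000]/1.43 = 0.0000. B = V − Δ·S = 0.0000.
(1,1): S=198.4500. Δ = (V_up−V_dn)/(S_up−S_dn) = (102.2315−0.0000)/(291.7215−182.5740) = 0.9366. V = [p*·102.2315 + (1−p*)·0.0000]/1.43 = 66.2912. B = V − Δ·S = -119.5842.
(0,0): S=135.0000. Δ = (V_up−V_dn)/(S_up−S_dn) = (66.2912−0.0000)/(198.4500−124.2000) = 0.8928. V = [p*·66.2912 + (1−p*)·0.0000]/1.43 = 42.9861. B = V − Δ·S = -77.5435.
Check: Δ(0,0)·S0 + B(0,0) = 42.9861 = V0.

(0,0): Delta=0.8928 Bond=-77.5435
(1,0): Delta=0.0000 Bond=0.0000
(1,1): Delta=0.9366 Bond=-119.5842
V0=42.9861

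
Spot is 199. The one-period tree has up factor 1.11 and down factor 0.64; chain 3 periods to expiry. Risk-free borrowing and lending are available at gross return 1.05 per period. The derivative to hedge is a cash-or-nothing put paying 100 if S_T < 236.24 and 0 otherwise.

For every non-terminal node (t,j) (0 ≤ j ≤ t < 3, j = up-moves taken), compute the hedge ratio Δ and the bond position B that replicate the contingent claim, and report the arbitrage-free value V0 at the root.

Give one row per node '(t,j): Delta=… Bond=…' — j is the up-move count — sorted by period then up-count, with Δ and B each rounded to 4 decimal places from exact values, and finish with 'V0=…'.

(0,0): Delta=-0.7380 Bond=175.8968
(1,0): Delta=0.0000 Bond=90.7029
(1,1): Delta=-0.8002 Bond=198.4461
(2,0): Delta=0.0000 Bond=95.2381
(2,1): Delta=0.0000 Bond=95.2381
(2,2): Delta=-0.8678 Bond=224.9240
V0=29.0395

The replicating-portfolio and risk-neutral prices coincide; use p* = (1.05−0.64)/(1.11−0.64) = 0.8723 for the latter.
Payoff layer (t=3): V(3,0)=100.0000, V(3,1)=100.0000, V(3,2)=100.0000, V(3,3)=0.0000
(2,0): S=81.5104. Δ = (V_up−V_dn)/(S_up−S_dn) = (100.0000−100.0000)/(90.4765−52.1667) = 0.0000. V = [p*·100.0000 + (1−p*)·100.0000]/1.05 = 95.2381. B = V − Δ·S = 95.2381.
(2,1): S=141.3696. Δ = (V_up−V_dn)/(S_up−S_dn) = (100.0000−100.0000)/(156.9203−90.4765) = 0.0000. V = [p*·100.0000 + (1−p*)·100.0000]/1.05 = 95.2381. B = V − Δ·S = 95.2381.
(2,2): S=245.1879. Δ = (V_up−V_dn)/(S_up−S_dn) = (0.0000−100.0000)/(272.1586−156.9203) = -0.8678. V = [p*·0.0000 + (1−p*)·100.0000]/1.05 = 12.1581. B = V − Δ·S = 224.9240.
(1,0): S=127.3600. Δ = (V_up−V_dn)/(S_up−S_dn) = (95.2381−95.2381)/(141.3696−81.5104) = 0.0000. V = [p*·95.2381 + (1−p*)·95.2381]/1.05 = 90.7029. B = V − Δ·S = 90.7029.
(1,1): S=220.8900. Δ = (V_up−V_dn)/(S_up−S_dn) = (12.1581−95.2381)/(245.1879−141.3696) = -0.8002. V = [p*·12.1581 + (1−p*)·95.2381]/1.05 = 21.6800. B = V − Δ·S = 198.4461.
(0,0): S=199.0000. Δ = (V_up−V_dn)/(S_up−S_dn) = (21.6800−90.7029)/(220.8900−127.3600) = -0.7380. V = [p*·21.6800 + (1−p*)·90.7029]/1.05 = 29.0395. B = V − Δ·S = 175.8968.
Each (Δ,B) replicates both successor values, so the strategy is self-financing and V0 is arbitrage-free.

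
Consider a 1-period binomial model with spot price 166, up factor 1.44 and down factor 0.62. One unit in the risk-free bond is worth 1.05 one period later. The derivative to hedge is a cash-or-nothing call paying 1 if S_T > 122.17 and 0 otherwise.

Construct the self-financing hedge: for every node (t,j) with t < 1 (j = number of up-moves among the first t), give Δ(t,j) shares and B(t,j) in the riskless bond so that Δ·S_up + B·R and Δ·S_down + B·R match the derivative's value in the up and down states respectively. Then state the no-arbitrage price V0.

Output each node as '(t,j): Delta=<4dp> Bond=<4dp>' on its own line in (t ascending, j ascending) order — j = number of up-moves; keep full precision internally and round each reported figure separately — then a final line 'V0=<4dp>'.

(0,0): Delta=0.0073 Bond=-0.7201
V0=0.4994

Under the risk-neutral measure, an up-move has probability p* = (R−d)/(u−d) = 0.5244 and values discount at R = 1.05.
Terminal values V(1,·): V(1,0)=0.0000, V(1,1)=1.0000
Node (0,0) S=166.0000: V=(p*·1.0000+(1−p*)·0.0000)/1.05=0.4994; Δ=(1.0000−0.0000)/(239.0400−102.9200)=0.0073; B=V−Δ·S=-0.7201
Self-financing check: at every node Δ·S+B equals the discounted successor values.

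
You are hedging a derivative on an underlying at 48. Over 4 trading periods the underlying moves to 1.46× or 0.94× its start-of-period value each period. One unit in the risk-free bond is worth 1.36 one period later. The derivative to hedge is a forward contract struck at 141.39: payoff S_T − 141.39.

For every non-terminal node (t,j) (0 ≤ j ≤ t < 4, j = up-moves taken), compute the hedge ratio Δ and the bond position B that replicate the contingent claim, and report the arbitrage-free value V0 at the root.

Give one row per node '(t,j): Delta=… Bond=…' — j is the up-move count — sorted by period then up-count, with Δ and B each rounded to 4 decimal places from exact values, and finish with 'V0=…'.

(0,0): Delta=1.0000 Bond=-41.3298
(1,0): Delta=1.0000 Bond=-56.2085
(1,1): Delta=1.0000 Bond=-56.2085
(2,0): Delta=1.0000 Bond=-76.4436
(2,1): Delta=1.0000 Bond=-76.4436
(2,2): Delta=1.0000 Bond=-76.4436
(3,0): Delta=1.0000 Bond=-103.9632
(3,1): Delta=1.0000 Bond=-103.9632
(3,2): Delta=1.0000 Bond=-103.9632
(3,3): Delta=1.0000 Bond=-103.9632
V0=6.6702

Since d<R<u, set p* = (R−d)/(u−d) = 0.8077; price each node as the discounted p*-expectation of its children.
Terminal values V(4,·): V(4,0)=-103.9140, V(4,1)=-83.1827, V(4,2)=-50.9829, V(4,3)=-0.9704, V(4,4)=76.7085
(3,0): S=39.8680. Δ = (V_up−V_dn)/(S_up−S_dn) = (-83.1827−-103.9140)/(58.2073−37.4760) = 1.0000. V = [p*·-83.1827 + (1−p*)·-103.9140]/1.36 = -64.0952. B = V − Δ·S = -103.9632.
(3,1): S=61.9227. Δ = (V_up−V_dn)/(S_up−S_dn) = (-50.9829−-83.1827)/(90.4071−58.2073) = 1.0000. V = [p*·-50.9829 + (1−p*)·-83.1827]/1.36 = -42.0405. B = V − Δ·S = -103.9632.
(3,2): S=96.1778. Δ = (V_up−V_dn)/(S_up−S_dn) = (-0.9704−-50.9829)/(140.4196−90.4071) = 1.0000. V = [p*·-0.9704 + (1−p*)·-50.9829]/1.36 = -7.7854. B = V − Δ·S = -103.9632.
(3,3): S=149.3825. Δ = (V_up−V_dn)/(S_up−S_dn) = (76.7085−-0.9704)/(218.0985−140.4196) = 1.0000. V = [p*·76.7085 + (1−p*)·-0.9704]/1.36 = 45.4193. B = V − Δ·S = -103.9632.
(2,0): S=42.4128. Δ = (V_up−V_dn)/(S_up−S_dn) = (-42.0405−-64.0952)/(61.9227−39.8680) = 1.0000. V = [p*·-42.0405 + (1−p*)·-64.0952]/1.36 = -34.0308. B = V − Δ·S = -76.4436.
(2,1): S=65.8752. Δ = (V_up−V_dn)/(S_up−S_dn) = (-7.7854−-42.0405)/(96.1778−61.9227) = 1.0000. V = [p*·-7.7854 + (1−p*)·-42.0405]/1.36 = -10.5684. B = V − Δ·S = -76.4436.
(2,2): S=102.3168. Δ = (V_up−V_dn)/(S_up−S_dn) = (45.4193−-7.7854)/(149.3825−96.1778) = 1.0000. V = [p*·45.4193 + (1−p*)·-7.7854]/1.36 = 25.8732. B = V − Δ·S = -76.4436.
(1,0): S=45.1200. Δ = (V_up−V_dn)/(S_up−S_dn) = (-10.5684−-34.0308)/(65.8752−42.4128) = 1.0000. V = [p*·-10.5684 + (1−p*)·-34.0308]/1.36 = -11.0885. B = V − Δ·S = -56.2085.
(1,1): S=70.0800. Δ = (V_up−V_dn)/(S_up−S_dn) = (25.8732−-10.5684)/(102.3168−65.8752) = 1.0000. V = [p*·25.8732 + (1−p*)·-10.5684]/1.36 = 13.8715. B = V − Δ·S = -56.2085.
(0,0): S=48.0000. Δ = (V_up−V_dn)/(S_up−S_dn) = (13.8715−-11.0885)/(70.0800−45.1200) = 1.0000. V = [p*·13.8715 + (1−p*)·-11.0885]/1.36 = 6.6702. B = V − Δ·S = -41.3298.
Self-financing check: at every node Δ·S+B equals the discounted successor values.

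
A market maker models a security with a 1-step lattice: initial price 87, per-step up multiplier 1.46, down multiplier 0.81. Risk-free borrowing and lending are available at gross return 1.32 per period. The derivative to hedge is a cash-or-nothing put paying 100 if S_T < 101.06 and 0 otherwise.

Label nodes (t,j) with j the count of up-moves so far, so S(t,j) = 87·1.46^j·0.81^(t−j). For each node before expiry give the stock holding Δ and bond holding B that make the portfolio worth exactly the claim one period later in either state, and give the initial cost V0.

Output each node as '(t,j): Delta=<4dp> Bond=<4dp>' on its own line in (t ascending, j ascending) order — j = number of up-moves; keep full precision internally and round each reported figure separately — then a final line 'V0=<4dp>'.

(0,0): Delta=-1.7683 Bond=170.1632
V0=16.3170

No-arbitrage ⇒ martingale measure with p* = (R−d)/(u−d) = 0.7846.
Terminal payoffs: V(1,0)=100.0000, V(1,1)=0.0000
Node (0,0) S=87.0000: V=(p*·0.0000+(1−p*)·100.0000)/1.32=16.3170; Δ=(0.0000−100.0000)/(127.0200−70.4700)=-1.7683; B=V−Δ·S=170.1632
Each (Δ,B) replicates both successor values, so the strategy is self-financing and V0 is arbitrage-free.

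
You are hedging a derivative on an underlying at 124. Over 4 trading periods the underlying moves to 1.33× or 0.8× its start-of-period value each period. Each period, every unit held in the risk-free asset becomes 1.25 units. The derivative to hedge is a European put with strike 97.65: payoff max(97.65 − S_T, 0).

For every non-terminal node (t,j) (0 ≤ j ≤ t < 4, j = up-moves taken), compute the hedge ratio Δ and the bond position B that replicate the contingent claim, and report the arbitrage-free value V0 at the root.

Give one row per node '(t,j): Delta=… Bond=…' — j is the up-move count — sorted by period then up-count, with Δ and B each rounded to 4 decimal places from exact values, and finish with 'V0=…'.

(0,0): Delta=-0.0069 Bond=0.9256
(1,0): Delta=-0.0506 Bond=5.4898
(1,1): Delta=-0.0022 Bond=0.3867
(2,0): Delta=-0.3099 Bond=27.4480
(2,1): Delta=-0.0228 Bond=3.2026
(2,2): Delta=0.0000 Bond=0.0000
(3,0): Delta=-1.0000 Bond=78.1200
(3,1): Delta=-0.2362 Bond=26.5216
(3,2): Delta=0.0000 Bond=0.0000
(3,3): Delta=0.0000 Bond=0.0000
V0=0.0732

Since d<R<u, set p* = (R−d)/(u−d) = 0.8491; price each node as the discounted p*-expectation of its children.
Terminal payoffs: V(4,0)=46.8596, V(4,1)=13.2110, V(4,2)=0.0000, V(4,3)=0.0000, V(4,4)=0.0000
(3,0): S=63.4880. Δ = (V_up−V_dn)/(S_up−S_dn) = (13.2110−46.8596)/(84.4390−50.7904) = -1.0000. V = [p*·13.2110 + (1−p*)·46.8596]/1.25 = 14.6320. B = V − Δ·S = 78.1200.
(3,1): S=105.5488. Δ = (V_up−V_dn)/(S_up−S_dn) = (0.0000−13.2110)/(140.3799−84.4390) = -0.2362. V = [p*·0.0000 + (1−p*)·13.2110]/1.25 = 1.5953. B = V − Δ·S = 26.5216.
(3,2): S=175.4749. Δ = (V_up−V_dn)/(S_up−S_dn) = (0.0000−0.0000)/(233.3816−140.3799) = 0.0000. V = [p*·0.0000 + (1−p*)·0.0000]/1.25 = 0.0000. B = V − Δ·S = 0.0000.
(3,3): S=291.7270. Δ = (V_up−V_dn)/(S_up−S_dn) = (0.0000−0.0000)/(387.9969−233.3816) = 0.0000. V = [p*·0.0000 + (1−p*)·0.0000]/1.25 = 0.0000. B = V − Δ·S = 0.0000.
(2,0): S=79.3600. Δ = (V_up−V_dn)/(S_up−S_dn) = (1.5953−14.6320)/(105.5488−63.4880) = -0.3099. V = [p*·1.5953 + (1−p*)·14.6320]/1.25 = 2.8505. B = V − Δ·S = 27.4480.
(2,1): S=131.9360. Δ = (V_up−V_dn)/(S_up−S_dn) = (0.0000−1.5953)/(175.4749−105.5488) = -0.0228. V = [p*·0.0000 + (1−p*)·1.5953]/1.25 = 0.1926. B = V − Δ·S = 3.2026.
(2,2): S=219.3436. Δ = (V_up−V_dn)/(S_up−S_dn) = (0.0000−0.0000)/(291.7270−175.4749) = 0.0000. V = [p*·0.0000 + (1−p*)·0.0000]/1.25 = 0.0000. B = V − Δ·S = 0.0000.
(1,0): S=99.2000. Δ = (V_up−V_dn)/(S_up−S_dn) = (0.1926−2.8505)/(131.9360−79.3600) = -0.0506. V = [p*·0.1926 + (1−p*)·2.8505]/1.25 = 0.4751. B = V − Δ·S = 5.4898.
(1,1): S=164.9200. Δ = (V_up−V_dn)/(S_up−S_dn) = (0.0000−0.1926)/(219.3436−131.9360) = -0.0022. V = [p*·0.0000 + (1−p*)·0.1926]/1.25 = 0.0233. B = V − Δ·S = 0.3867.
(0,0): S=124.0000. Δ = (V_up−V_dn)/(S_up−S_dn) = (0.0233−0.4751)/(164.9200−99.2000) = -0.0069. V = [p*·0.0233 + (1−p*)·0.4751]/1.25 = 0.0732. B = V − Δ·S = 0.9256.
The time-0 hedge costs 0.0732, which is the no-arbitrage price.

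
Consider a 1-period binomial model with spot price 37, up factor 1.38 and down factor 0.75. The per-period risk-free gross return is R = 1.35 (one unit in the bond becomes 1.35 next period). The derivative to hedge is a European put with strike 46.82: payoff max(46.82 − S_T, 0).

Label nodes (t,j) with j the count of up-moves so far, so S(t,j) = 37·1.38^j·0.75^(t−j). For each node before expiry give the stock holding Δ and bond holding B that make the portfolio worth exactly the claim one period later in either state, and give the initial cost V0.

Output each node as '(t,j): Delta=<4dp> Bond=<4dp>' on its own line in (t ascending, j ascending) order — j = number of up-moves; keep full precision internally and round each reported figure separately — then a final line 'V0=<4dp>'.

The replicating-portfolio and risk-neutral prices coincide; use p* = (1.35−0.75)/(1.38−0.75) = 0.9524 for the latter.
Terminal payoffs: V(1,0)=19.0700, V(1,1)=0.0000
Node (0,0) S=37.0000: V=(p*·0.0000+(1−p*)·19.0700)/1.35=0.6727; Δ=(0.0000−19.0700)/(51.0600−27.7500)=-0.8181; B=V−Δ·S=30.9425
Check: Δ(0,0)·S0 + B(0,0) = 0.6727 = V0.

(0,0): Delta=-0.8181 Bond=30.9425
V0=0.6727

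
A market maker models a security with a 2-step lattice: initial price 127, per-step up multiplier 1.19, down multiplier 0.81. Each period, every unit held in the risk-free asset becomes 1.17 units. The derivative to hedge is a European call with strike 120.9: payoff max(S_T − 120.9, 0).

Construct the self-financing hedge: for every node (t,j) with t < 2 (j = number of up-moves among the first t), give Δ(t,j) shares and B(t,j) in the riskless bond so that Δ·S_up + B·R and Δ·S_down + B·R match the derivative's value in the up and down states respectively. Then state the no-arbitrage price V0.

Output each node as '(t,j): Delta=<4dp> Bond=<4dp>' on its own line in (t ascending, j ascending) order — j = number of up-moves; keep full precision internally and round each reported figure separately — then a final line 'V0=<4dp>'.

Risk-neutral probability p* = (R−d)/(u−d) = (1.17−0.81)/(1.19−0.81) = 0.9474.
At expiry t=2: V(2,0)=0.0000, V(2,1)=1.5153, V(2,2)=58.9447
(1,0): S=102.8700. Δ = (V_up−V_dn)/(S_up−S_dn) = (1.5153−0.0000)/(122.4153−83.3247) = 0.0388. V = [p*·1.5153 + (1−p*)·0.0000]/1.17 = 1.2270. B = V − Δ·S = -2.7607.
(1,1): S=151.1300. Δ = (V_up−V_dn)/(S_up−S_dn) = (58.9447−1.5153)/(179.8447−122.4153) = 1.0000. V = [p*·58.9447 + (1−p*)·1.5153]/1.17 = 47.7967. B = V − Δ·S = -103.3333.
(0,0): S=127.0000. Δ = (V_up−V_dn)/(S_up−S_dn) = (47.7967−1.2270)/(151.1300−102.8700) = 0.9650. V = [p*·47.7967 + (1−p*)·1.2270]/1.17 = 38.7569. B = V − Δ·S = -83.7949.
Each (Δ,B) replicates both successor values, so the strategy is self-financing and V0 is arbitrage-free.

(0,0): Delta=0.9650 Bond=-83.7949
(1,0): Delta=0.0388 Bond=-2.7607
(1,1): Delta=1.0000 Bond=-103.3333
V0=38.7569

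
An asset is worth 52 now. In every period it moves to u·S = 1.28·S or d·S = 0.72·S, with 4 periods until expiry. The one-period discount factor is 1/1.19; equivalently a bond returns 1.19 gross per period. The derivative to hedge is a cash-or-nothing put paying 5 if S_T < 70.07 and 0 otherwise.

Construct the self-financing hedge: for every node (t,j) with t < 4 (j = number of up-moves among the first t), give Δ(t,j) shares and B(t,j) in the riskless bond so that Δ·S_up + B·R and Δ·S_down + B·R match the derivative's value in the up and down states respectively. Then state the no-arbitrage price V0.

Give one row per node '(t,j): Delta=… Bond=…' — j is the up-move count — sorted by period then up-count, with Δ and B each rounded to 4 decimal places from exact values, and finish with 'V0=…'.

(0,0): Delta=-0.0346 Bond=2.1080
(1,0): Delta=-0.1186 Bond=5.6542
(1,1): Delta=-0.0256 Bond=1.9062
(2,0): Delta=0.0000 Bond=3.5308
(2,1): Delta=-0.1314 Bond=7.3409
(2,2): Delta=-0.0142 Bond=1.2970
(3,0): Delta=0.0000 Bond=4.2017
(3,1): Delta=0.0000 Bond=4.2017
(3,2): Delta=-0.1456 Bond=9.6038
(3,3): Delta=0.0000 Bond=0.0000
V0=0.3086

No-arbitrage ⇒ martingale measure with p* = (R−d)/(u−d) = 0.8393.
At expiry t=4: V(4,0)=5.0000, V(4,1)=5.0000, V(4,2)=5.0000, V(4,3)=0.0000, V(4,4)=0.0000
(3,0): S=19.4089. Δ = (V_up−V_dn)/(S_up−S_dn) = (5.0000−5.0000)/(24.8434−13.9744) = 0.0000. V = [p*·5.0000 + (1−p*)·5.0000]/1.19 = 4.2017. B = V − Δ·S = 4.2017.
(3,1): S=34.5047. Δ = (V_up−V_dn)/(S_up−S_dn) = (5.0000−5.0000)/(44.1660−24.8434) = 0.0000. V = [p*·5.0000 + (1−p*)·5.0000]/1.19 = 4.2017. B = V − Δ·S = 4.2017.
(3,2): S=61.3417. Δ = (V_up−V_dn)/(S_up−S_dn) = (0.0000−5.0000)/(78.5174−44.1660) = -0.1456. V = [p*·0.0000 + (1−p*)·5.0000]/1.19 = 0.6753. B = V − Δ·S = 9.6038.
(3,3): S=109.0519. Δ = (V_up−V_dn)/(S_up−S_dn) = (0.0000−0.0000)/(139.5864−78.5174) = 0.0000. V = [p*·0.0000 + (1−p*)·0.0000]/1.19 = 0.0000. B = V − Δ·S = 0.0000.
(2,0): S=26.9568. Δ = (V_up−V_dn)/(S_up−S_dn) = (4.2017−4.2017)/(34.5047−19.4089) = 0.0000. V = [p*·4.2017 + (1−p*)·4.2017]/1.19 = 3.5308. B = V − Δ·S = 3.5308.
(2,1): S=47.9232. Δ = (V_up−V_dn)/(S_up−S_dn) = (0.6753−4.2017)/(61.3417−34.5047) = -0.1314. V = [p*·0.6753 + (1−p*)·4.2017]/1.19 = 1.0437. B = V − Δ·S = 7.3409.
(2,2): S=85.1968. Δ = (V_up−V_dn)/(S_up−S_dn) = (0.0000−0.6753)/(109.0519−61.3417) = -0.0142. V = [p*·0.0000 + (1−p*)·0.6753]/1.19 = 0.0912. B = V − Δ·S = 1.2970.
(1,0): S=37.4400. Δ = (V_up−V_dn)/(S_up−S_dn) = (1.0437−3.5308)/(47.9232−26.9568) = -0.1186. V = [p*·1.0437 + (1−p*)·3.5308]/1.19 = 1.2130. B = V − Δ·S = 5.6542.
(1,1): S=66.5600. Δ = (V_up−V_dn)/(S_up−S_dn) = (0.0912−1.0437)/(85.1968−47.9232) = -0.0256. V = [p*·0.0912 + (1−p*)·1.0437]/1.19 = 0.2053. B = V − Δ·S = 1.9062.
(0,0): S=52.0000. Δ = (V_up−V_dn)/(S_up−S_dn) = (0.2053−1.2130)/(66.5600−37.4400) = -0.0346. V = [p*·0.2053 + (1−p*)·1.2130]/1.19 = 0.3086. B = V − Δ·S = 2.1080.
The time-0 hedge costs 0.3086, which is the no-arbitrage price.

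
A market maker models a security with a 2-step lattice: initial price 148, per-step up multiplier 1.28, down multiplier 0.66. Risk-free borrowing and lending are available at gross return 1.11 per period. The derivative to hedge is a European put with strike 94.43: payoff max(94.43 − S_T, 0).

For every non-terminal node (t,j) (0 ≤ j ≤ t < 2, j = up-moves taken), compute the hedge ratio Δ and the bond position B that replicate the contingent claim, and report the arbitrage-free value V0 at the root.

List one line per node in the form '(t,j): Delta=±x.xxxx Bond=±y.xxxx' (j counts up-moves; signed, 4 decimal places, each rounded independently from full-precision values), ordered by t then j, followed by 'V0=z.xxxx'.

(0,0): Delta=-0.0807 Bond=13.7654
(1,0): Delta=-0.4947 Bond=55.7256
(1,1): Delta=0.0000 Bond=0.0000
V0=1.8282

Since d<R<u, set p* = (R−d)/(u−d) = 0.7258; price each node as the discounted p*-expectation of its children.
Terminal payoffs: V(2,0)=29.9612, V(2,1)=0.0000, V(2,2)=0.0000
Node (1,0) S=97.6800: V=(p*·0.0000+(1−p*)·29.9612)/1.11=7.4011; Δ=(0.0000−29.9612)/(125.0304−64.4688)=-0.4947; B=V−Δ·S=55.7256
Node (1,1) S=189.4400: V=(p*·0.0000+(1−p*)·0.0000)/1.11=0.0000; Δ=(0.0000−0.0000)/(242.4832−125.0304)=0.0000; B=V−Δ·S=0.0000
Node (0,0) S=148.0000: V=(p*·0.0000+(1−p*)·7.4011)/1.11=1.8282; Δ=(0.0000−7.4011)/(189.4400−97.6800)=-0.0807; B=V−Δ·S=13.7654
The time-0 hedge costs 1.8282, which is the no-arbitrage price.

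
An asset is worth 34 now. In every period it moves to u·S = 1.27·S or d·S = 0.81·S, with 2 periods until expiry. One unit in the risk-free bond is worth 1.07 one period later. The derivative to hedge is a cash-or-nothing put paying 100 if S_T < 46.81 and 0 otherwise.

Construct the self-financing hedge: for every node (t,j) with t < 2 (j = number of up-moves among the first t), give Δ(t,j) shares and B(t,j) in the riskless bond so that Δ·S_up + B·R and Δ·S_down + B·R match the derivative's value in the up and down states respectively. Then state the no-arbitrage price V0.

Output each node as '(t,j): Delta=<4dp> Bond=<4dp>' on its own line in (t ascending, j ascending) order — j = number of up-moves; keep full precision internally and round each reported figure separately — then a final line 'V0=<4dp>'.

Under the risk-neutral measure, an up-move has probability p* = (R−d)/(u−d) = 0.5652 and values discount at R = 1.07.
Terminal values V(2,·): V(2,0)=100.0000, V(2,1)=100.0000, V(2,2)=0.0000
(1,0): S=27.5400. Δ = (V_up−V_dn)/(S_up−S_dn) = (100.0000−100.0000)/(34.9758−22.3074) = 0.0000. V = [p*·100.0000 + (1−p*)·100.0000]/1.07 = 93.4579. B = V − Δ·S = 93.4579.
(1,1): S=43.1800. Δ = (V_up−V_dn)/(S_up−S_dn) = (0.0000−100.0000)/(54.8386−34.9758) = -5.0345. V = [p*·0.0000 + (1−p*)·100.0000]/1.07 = 40.6339. B = V − Δ·S = 258.0252.
(0,0): S=34.0000. Δ = (V_up−V_dn)/(S_up−S_dn) = (40.6339−93.4579)/(43.1800−27.5400) = -3.3775. V = [p*·40.6339 + (1−p*)·93.4579]/1.07 = 59.4401. B = V − Δ·S = 174.2750.
Root portfolio cost Δ·34+B reproduces V0=59.4401.

(0,0): Delta=-3.3775 Bond=174.2750
(1,0): Delta=0.0000 Bond=93.4579
(1,1): Delta=-5.0345 Bond=258.0252
V0=59.4401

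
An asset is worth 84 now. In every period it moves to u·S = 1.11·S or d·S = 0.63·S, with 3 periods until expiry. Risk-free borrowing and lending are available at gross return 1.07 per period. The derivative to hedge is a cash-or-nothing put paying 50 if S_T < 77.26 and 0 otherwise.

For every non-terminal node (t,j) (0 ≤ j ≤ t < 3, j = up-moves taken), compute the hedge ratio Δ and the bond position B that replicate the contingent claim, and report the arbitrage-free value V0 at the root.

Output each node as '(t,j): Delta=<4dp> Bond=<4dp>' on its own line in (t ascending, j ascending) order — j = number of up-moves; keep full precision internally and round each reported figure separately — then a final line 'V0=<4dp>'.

(0,0): Delta=-0.9101 Bond=85.8282
(1,0): Delta=0.0000 Bond=43.6719
(1,1): Delta=-0.9571 Bond=96.2147
(2,0): Delta=0.0000 Bond=46.7290
(2,1): Delta=0.0000 Bond=46.7290
(2,2): Delta=-1.0065 Bond=108.0607
V0=9.3770

Under the risk-neutral measure, an up-move has probability p* = (R−d)/(u−d) = 0.9167 and values discount at R = 1.07.
Terminal payoffs: V(3,0)=50.0000, V(3,1)=50.0000, V(3,2)=50.0000, V(3,3)=0.0000
(2,0): S=33.3396. Δ = (V_up−V_dn)/(S_up−S_dn) = (50.0000−50.0000)/(37.0070−21.0039) = 0.0000. V = [p*·50.0000 + (1−p*)·50.0000]/1.07 = 46.7290. B = V − Δ·S = 46.7290.
(2,1): S=58.7412. Δ = (V_up−V_dn)/(S_up−S_dn) = (50.0000−50.0000)/(65.2027−37.0070) = 0.0000. V = [p*·50.0000 + (1−p*)·50.0000]/1.07 = 46.7290. B = V − Δ·S = 46.7290.
(2,2): S=103.4964. Δ = (V_up−V_dn)/(S_up−S_dn) = (0.0000−50.0000)/(114.8810−65.2027) = -1.0065. V = [p*·0.0000 + (1−p*)·50.0000]/1.07 = 3.8941. B = V − Δ·S = 108.0607.
(1,0): S=52.9200. Δ = (V_up−V_dn)/(S_up−S_dn) = (46.7290−46.7290)/(58.7412−33.3396) = 0.0000. V = [p*·46.7290 + (1−p*)·46.7290]/1.07 = 43.6719. B = V − Δ·S = 43.6719.
(1,1): S=93.2400. Δ = (V_up−V_dn)/(S_up−S_dn) = (3.8941−46.7290)/(103.4964−58.7412) = -0.9571. V = [p*·3.8941 + (1−p*)·46.7290]/1.07 = 6.9754. B = V − Δ·S = 96.2147.
(0,0): S=84.0000. Δ = (V_up−V_dn)/(S_up−S_dn) = (6.9754−43.6719)/(93.2400−52.9200) = -0.9101. V = [p*·6.9754 + (1−p*)·43.6719]/1.07 = 9.3770. B = V − Δ·S = 85.8282.
The time-0 hedge costs 9.3770, which is the no-arbitrage price.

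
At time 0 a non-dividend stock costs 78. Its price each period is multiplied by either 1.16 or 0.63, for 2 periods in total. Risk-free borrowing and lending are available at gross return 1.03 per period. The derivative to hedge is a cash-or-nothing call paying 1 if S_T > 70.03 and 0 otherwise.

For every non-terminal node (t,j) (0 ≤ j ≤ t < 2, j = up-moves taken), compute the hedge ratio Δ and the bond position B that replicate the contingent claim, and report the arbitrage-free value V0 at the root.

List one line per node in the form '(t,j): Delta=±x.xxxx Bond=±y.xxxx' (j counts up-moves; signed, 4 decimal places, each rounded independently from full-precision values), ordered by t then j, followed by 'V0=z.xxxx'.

(0,0): Delta=0.0177 Bond=-0.8456
(1,0): Delta=0.0000 Bond=0.0000
(1,1): Delta=0.0209 Bond=-1.1541
V0=0.5369

Under the risk-neutral measure, an up-move has probability p* = (R−d)/(u−d) = 0.7547 and values discount at R = 1.03.
Payoff layer (t=2): V(2,0)=0.0000, V(2,1)=0.0000, V(2,2)=1.0000
(1,0): S=49.1400. Δ = (V_up−V_dn)/(S_up−S_dn) = (0.0000−0.0000)/(57.0024−30.9582) = 0.0000. V = [p*·0.0000 + (1−p*)·0.0000]/1.03 = 0.0000. B = V − Δ·S = 0.0000.
(1,1): S=90.4800. Δ = (V_up−V_dn)/(S_up−S_dn) = (1.0000−0.0000)/(104.9568−57.0024) = 0.0209. V = [p*·1.0000 + (1−p*)·0.0000]/1.03 = 0.7327. B = V − Δ·S = -1.1541.
(0,0): S=78.0000. Δ = (V_up−V_dn)/(S_up−S_dn) = (0.7327−0.0000)/(90.4800−49.1400) = 0.0177. V = [p*·0.7327 + (1−p*)·0.0000]/1.03 = 0.5369. B = V − Δ·S = -0.8456.
Root portfolio cost Δ·78+B reproduces V0=0.5369.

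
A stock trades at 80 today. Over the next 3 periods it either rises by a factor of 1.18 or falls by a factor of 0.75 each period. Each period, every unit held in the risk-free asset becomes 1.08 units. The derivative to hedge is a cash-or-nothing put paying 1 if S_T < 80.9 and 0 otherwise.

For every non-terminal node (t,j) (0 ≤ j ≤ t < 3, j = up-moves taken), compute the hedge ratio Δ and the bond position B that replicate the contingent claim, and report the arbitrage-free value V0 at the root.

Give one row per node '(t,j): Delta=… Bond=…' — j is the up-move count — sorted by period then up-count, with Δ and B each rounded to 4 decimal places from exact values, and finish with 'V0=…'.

(0,0): Delta=-0.0089 Bond=0.8205
(1,0): Delta=-0.0275 Bond=2.0049
(1,1): Delta=-0.0053 Bond=0.5471
(2,0): Delta=0.0000 Bond=0.9259
(2,1): Delta=-0.0328 Bond=2.5409
(2,2): Delta=0.0000 Bond=0.0000
V0=0.1088

The replicating-portfolio and risk-neutral prices coincide; use p* = (1.08−0.75)/(1.18−0.75) = 0.7674 for the latter.
Terminal payoffs: V(3,0)=1.0000, V(3,1)=1.0000, V(3,2)=0.0000, V(3,3)=0.0000
Node (2,0) S=45.0000: V=(p*·1.0000+(1−p*)·1.0000)/1.08=0.9259; Δ=(1.0000−1.0000)/(53.1000−33.7500)=0.0000; B=V−Δ·S=0.9259
Node (2,1) S=70.8000: V=(p*·0.0000+(1−p*)·1.0000)/1.08=0.2153; Δ=(0.0000−1.0000)/(83.5440−53.1000)=-0.0328; B=V−Δ·S=2.5409
Node (2,2) S=111.3920: V=(p*·0.0000+(1−p*)·0.0000)/1.08=0.0000; Δ=(0.0000−0.0000)/(131.4426−83.5440)=0.0000; B=V−Δ·S=0.0000
Node (1,0) S=60.0000: V=(p*·0.2153+(1−p*)·0.9259)/1.08=0.3524; Δ=(0.2153−0.9259)/(70.8000−45.0000)=-0.0275; B=V−Δ·S=2.0049
Node (1,1) S=94.4000: V=(p*·0.0000+(1−p*)·0.2153)/1.08=0.0464; Δ=(0.0000−0.2153)/(111.3920−70.8000)=-0.0053; B=V−Δ·S=0.5471
Node (0,0) S=80.0000: V=(p*·0.0464+(1−p*)·0.3524)/1.08=0.1088; Δ=(0.0464−0.3524)/(94.4000−60.0000)=-0.0089; B=V−Δ·S=0.8205
Check: Δ(0,0)·S0 + B(0,0) = 0.1088 = V0.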